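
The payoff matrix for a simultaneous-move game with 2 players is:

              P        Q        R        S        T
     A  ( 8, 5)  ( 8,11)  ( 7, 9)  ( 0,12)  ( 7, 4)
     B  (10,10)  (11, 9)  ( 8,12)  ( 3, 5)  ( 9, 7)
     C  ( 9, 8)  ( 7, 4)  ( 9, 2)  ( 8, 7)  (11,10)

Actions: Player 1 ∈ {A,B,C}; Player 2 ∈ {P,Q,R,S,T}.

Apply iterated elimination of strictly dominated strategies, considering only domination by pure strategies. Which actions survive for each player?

Remaining: P1:{B,C} P2:{P,R,T}

P1 drop A (B beats it: P:10>8 Q:11>8 R:8>7 S:3>0 T:9>7)
P2 drop Q (P beats it: B:10>9 C:8>4)
P2 drop S (P beats it: B:10>5 C:8>7)
P1→{B,C} P2→{P,R,T}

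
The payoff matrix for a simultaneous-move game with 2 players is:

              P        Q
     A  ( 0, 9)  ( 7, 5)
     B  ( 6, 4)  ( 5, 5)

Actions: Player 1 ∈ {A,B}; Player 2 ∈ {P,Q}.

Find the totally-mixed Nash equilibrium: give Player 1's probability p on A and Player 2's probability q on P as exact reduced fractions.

P1 indiff ⇒ q·0+(1-q)·7 = q·6+(1-q)·5 ⇒ q(-6) = (1-q)(-2) ⇒ q = 1/4
P2 indiff ⇒ p·9+(1-p)·4 = p·5+(1-p)·5 ⇒ p(4) = (1-p)(1) ⇒ p = 1/5

(p,q) = (1/5, 1/4)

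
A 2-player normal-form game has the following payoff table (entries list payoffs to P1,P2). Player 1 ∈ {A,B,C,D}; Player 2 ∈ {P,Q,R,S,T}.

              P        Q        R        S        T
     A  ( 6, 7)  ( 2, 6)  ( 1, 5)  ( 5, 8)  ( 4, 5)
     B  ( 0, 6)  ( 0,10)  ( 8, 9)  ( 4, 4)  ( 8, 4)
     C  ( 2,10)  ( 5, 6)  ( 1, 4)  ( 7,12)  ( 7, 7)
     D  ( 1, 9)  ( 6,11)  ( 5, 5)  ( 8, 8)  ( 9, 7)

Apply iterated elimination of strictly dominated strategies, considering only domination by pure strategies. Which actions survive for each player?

IESDS → P1:{A,C,D} P2:{P,Q,S}

P2 drop R (Q beats it: A:6>5 B:10>9 C:6>4 D:11>5)
P1 drop B (D beats it: P:1>0 Q:6>0 S:8>4 T:9>8)
P2 drop T (P beats it: A:7>5 C:10>7 D:9>7)
P1→{A,C,D} P2→{P,Q,S}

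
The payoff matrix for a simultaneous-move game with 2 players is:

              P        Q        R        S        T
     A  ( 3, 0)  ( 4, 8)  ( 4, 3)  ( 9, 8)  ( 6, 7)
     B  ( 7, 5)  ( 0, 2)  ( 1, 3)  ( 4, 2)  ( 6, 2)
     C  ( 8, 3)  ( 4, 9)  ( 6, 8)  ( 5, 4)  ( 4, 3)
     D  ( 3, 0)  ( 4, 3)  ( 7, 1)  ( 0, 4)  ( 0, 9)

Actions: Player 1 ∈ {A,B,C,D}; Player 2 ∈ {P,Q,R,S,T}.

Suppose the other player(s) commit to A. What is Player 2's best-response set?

BR_2 = {Q,S}

u_2(P vs A) = 0
u_2(Q vs A) = 8
u_2(R vs A) = 3
u_2(S vs A) = 8
u_2(T vs A) = 7
max payoff 8 at {Q,S}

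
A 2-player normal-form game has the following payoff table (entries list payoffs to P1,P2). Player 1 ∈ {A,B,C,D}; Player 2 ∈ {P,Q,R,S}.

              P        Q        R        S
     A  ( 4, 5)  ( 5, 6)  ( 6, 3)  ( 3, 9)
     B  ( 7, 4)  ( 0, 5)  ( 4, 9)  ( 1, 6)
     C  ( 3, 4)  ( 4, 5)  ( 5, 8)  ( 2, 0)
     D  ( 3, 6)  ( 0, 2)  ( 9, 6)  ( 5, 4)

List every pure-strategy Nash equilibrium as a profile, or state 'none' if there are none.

(A,P): not NE [P1→B gives 7>4; P2→S gives 9>5]
(A,Q): not NE [P2→S gives 9>6]
(A,R): not NE [P1→D gives 9>6; P2→S gives 9>3]
(A,S): not NE [P1→D gives 5>3]
(B,P): not NE [P2→R gives 9>4]
(B,Q): not NE [P1→A gives 5>0; P2→R gives 9>5]
(B,R): not NE [P1→D gives 9>4]
(B,S): not NE [P1→D gives 5>1; P2→R gives 9>6]
(C,P): not NE [P1→B gives 7>3; P2→R gives 8>4]
(C,Q): not NE [P1→A gives 5>4; P2→R gives 8>5]
(C,R): not NE [P1→D gives 9>5]
(C,S): not NE [P1→D gives 5>2; P2→R gives 8>0]
(D,P): not NE [P1→B gives 7>3]
(D,Q): not NE [P1→A gives 5>0; P2→R gives 6>2]
(D,R): NE
(D,S): not NE [P2→R gives 6>4]

PSNE = {(D,R)}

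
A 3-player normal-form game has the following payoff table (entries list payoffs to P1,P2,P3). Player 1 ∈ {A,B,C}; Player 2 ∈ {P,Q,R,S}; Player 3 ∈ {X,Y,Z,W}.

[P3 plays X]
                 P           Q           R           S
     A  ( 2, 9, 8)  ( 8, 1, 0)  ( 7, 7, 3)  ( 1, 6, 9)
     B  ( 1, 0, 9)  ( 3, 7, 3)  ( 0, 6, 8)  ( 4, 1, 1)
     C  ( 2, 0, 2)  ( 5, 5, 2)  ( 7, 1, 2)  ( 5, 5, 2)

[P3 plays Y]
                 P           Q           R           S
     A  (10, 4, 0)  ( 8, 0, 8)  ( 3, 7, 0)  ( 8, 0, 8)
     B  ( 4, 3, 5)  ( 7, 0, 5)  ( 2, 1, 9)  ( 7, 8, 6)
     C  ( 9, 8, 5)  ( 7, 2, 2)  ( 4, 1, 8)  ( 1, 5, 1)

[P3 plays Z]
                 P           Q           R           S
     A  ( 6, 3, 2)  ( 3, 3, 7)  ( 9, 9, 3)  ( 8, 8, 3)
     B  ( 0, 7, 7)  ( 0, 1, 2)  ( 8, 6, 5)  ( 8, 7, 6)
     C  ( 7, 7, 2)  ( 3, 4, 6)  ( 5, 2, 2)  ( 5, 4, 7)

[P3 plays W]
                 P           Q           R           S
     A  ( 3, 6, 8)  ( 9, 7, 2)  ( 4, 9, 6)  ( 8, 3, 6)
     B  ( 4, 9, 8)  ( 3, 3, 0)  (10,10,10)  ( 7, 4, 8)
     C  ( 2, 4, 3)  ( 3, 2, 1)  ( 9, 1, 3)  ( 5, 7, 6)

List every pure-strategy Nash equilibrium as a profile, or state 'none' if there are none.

(A,P,X): NE
(A,P,Y): not NE [P2→R gives 7>4; P3→W gives 8>0]
(A,P,Z): not NE [P1→C gives 7>6; P2→R gives 9>3; P3→W gives 8>2]
(A,P,W): not NE [P1→B gives 4>3; P2→R gives 9>6]
(A,Q,X): not NE [P2→P gives 9>1; P3→Y gives 8>0]
(A,Q,Y): not NE [P2→R gives 7>0]
(A,Q,Z): not NE [P2→R gives 9>3; P3→Y gives 8>7]
(A,Q,W): not NE [P2→R gives 9>7; P3→Y gives 8>2]
(A,R,X): not NE [P2→P gives 9>7; P3→W gives 6>3]
(A,R,Y): not NE [P1→C gives 4>3; P3→W gives 6>0]
(A,R,Z): not NE [P3→W gives 6>3]
(A,R,W): not NE [P1→B gives 10>4]
(A,S,X): not NE [P1→C gives 5>1; P2→P gives 9>6]
(A,S,Y): not NE [P2→R gives 7>0; P3→X gives 9>8]
(A,S,Z): not NE [P2→R gives 9>8; P3→X gives 9>3]
(A,S,W): not NE [P2→R gives 9>3; P3→X gives 9>6]
(B,P,X): not NE [P1→C gives 2>1; P2→Q gives 7>0]
(B,P,Y): not NE [P1→A gives 10>4; P2→S gives 8>3; P3→X gives 9>5]
(B,P,Z): not NE [P1→C gives 7>0; P3→X gives 9>7]
(B,P,W): not NE [P2→R gives 10>9; P3→X gives 9>8]
(B,Q,X): not NE [P1→A gives 8>3; P3→Y gives 5>3]
(B,Q,Y): not NE [P1→A gives 8>7; P2→S gives 8>0]
(B,Q,Z): not NE [P1→C gives 3>0; P2→S gives 7>1; P3→Y gives 5>2]
(B,Q,W): not NE [P1→A gives 9>3; P2→R gives 10>3; P3→Y gives 5>0]
(B,R,X): not NE [P1→C gives 7>0; P2→Q gives 7>6; P3→W gives 10>8]
(B,R,Y): not NE [P1→C gives 4>2; P2→S gives 8>1; P3→W gives 10>9]
(B,R,Z): not NE [P1→A gives 9>8; P2→S gives 7>6; P3→W gives 10>5]
(B,R,W): NE
(B,S,X): not NE [P1→C gives 5>4; P2→Q gives 7>1; P3→W gives 8>1]
(B,S,Y): not NE [P1→A gives 8>7; P3→W gives 8>6]
(B,S,Z): not NE [P3→W gives 8>6]
(B,S,W): not NE [P1→A gives 8>7; P2→R gives 10>4]
(C,P,X): not NE [P2→S gives 5>0; P3→Y gives 5>2]
(C,P,Y): not NE [P1→A gives 10>9]
(C,P,Z): not NE [P3→Y gives 5>2]
(C,P,W): not NE [P1→B gives 4>2; P2→S gives 7>4; P3→Y gives 5>3]
(C,Q,X): not NE [P1→A gives 8>5; P3→Z gives 6>2]
(C,Q,Y): not NE [P1→A gives 8>7; P2→P gives 8>2; P3→Z gives 6>2]
(C,Q,Z): not NE [P2→P gives 7>4]
(C,Q,W): not NE [P1→A gives 9>3; P2→S gives 7>2; P3→Z gives 6>1]
(C,R,X): not NE [P2→S gives 5>1; P3→Y gives 8>2]
(C,R,Y): not NE [P2→P gives 8>1]
(C,R,Z): not NE [P1→A gives 9>5; P2→P gives 7>2; P3→Y gives 8>2]
(C,R,W): not NE [P1→B gives 10>9; P2→S gives 7>1; P3→Y gives 8>3]
(C,S,X): not NE [P3→Z gives 7>2]
(C,S,Y): not NE [P1→A gives 8>1; P2→P gives 8>5; P3→Z gives 7>1]
(C,S,Z): not NE [P1→B gives 8>5; P2→P gives 7>4]
(C,S,W): not NE [P1→A gives 8>5; P3→Z gives 7>6]

PSNE = {(A,P,X), (B,R,W)}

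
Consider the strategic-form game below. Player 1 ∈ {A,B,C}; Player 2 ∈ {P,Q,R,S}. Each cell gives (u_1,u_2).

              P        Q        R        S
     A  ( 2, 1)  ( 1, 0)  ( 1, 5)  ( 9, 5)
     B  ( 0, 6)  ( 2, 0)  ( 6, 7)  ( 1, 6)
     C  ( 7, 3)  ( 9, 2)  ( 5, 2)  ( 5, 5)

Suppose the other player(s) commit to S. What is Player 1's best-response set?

P1 best: {A}

u_1(A vs S) = 9
u_1(B vs S) = 1
u_1(C vs S) = 5
max payoff 9 at {A}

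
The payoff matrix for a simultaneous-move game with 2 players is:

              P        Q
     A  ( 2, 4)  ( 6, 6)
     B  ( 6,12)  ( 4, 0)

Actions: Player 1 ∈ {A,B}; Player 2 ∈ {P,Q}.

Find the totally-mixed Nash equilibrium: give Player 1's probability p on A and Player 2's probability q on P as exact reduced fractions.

(p,q) = (6/7, 1/3)

P1 indiff ⇒ q·2+(1-q)·6 = q·6+(1-q)·4 ⇒ q(-4) = (1-q)(-2) ⇒ q = 1/3
P2 indiff ⇒ p·4+(1-p)·12 = p·6+(1-p)·0 ⇒ p(-2) = (1-p)(-12) ⇒ p = 6/7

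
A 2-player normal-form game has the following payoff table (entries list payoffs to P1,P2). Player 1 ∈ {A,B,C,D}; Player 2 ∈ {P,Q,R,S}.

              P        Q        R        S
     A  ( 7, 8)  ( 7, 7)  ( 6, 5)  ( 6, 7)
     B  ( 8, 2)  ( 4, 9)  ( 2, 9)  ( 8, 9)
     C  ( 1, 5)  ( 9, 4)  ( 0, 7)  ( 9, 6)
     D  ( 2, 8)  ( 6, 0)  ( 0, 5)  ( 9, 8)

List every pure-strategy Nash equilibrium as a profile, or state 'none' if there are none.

PSNE = {(D,S)}

(A,P): not NE [P1→B gives 8>7]
(A,Q): not NE [P1→C gives 9>7; P2→P gives 8>7]
(A,R): not NE [P2→P gives 8>5]
(A,S): not NE [P1→D gives 9>6; P2→P gives 8>7]
(B,P): not NE [P2→S gives 9>2]
(B,Q): not NE [P1→C gives 9>4]
(B,R): not NE [P1→A gives 6>2]
(B,S): not NE [P1→D gives 9>8]
(C,P): not NE [P1→B gives 8>1; P2→R gives 7>5]
(C,Q): not NE [P2→R gives 7>4]
(C,R): not NE [P1→A gives 6>0]
(C,S): not NE [P2→R gives 7>6]
(D,P): not NE [P1→B gives 8>2]
(D,Q): not NE [P1→C gives 9>6; P2→S gives 8>0]
(D,R): not NE [P1→A gives 6>0; P2→S gives 8>5]
(D,S): NE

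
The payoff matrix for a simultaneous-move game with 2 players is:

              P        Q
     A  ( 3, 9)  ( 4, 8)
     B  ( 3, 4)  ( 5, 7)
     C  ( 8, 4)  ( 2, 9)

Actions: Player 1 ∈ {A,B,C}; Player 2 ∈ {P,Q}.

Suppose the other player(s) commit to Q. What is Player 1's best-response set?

P1 best: {B}

u_1(A vs Q) = 4
u_1(B vs Q) = 5
u_1(C vs Q) = 2
max payoff 5 at {B}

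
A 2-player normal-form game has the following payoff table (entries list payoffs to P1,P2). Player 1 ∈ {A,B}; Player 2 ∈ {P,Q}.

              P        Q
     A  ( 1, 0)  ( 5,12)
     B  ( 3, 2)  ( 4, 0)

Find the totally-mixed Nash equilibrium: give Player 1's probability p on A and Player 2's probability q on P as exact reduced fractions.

P1 indiff ⇒ q·1+(1-q)·5 = q·3+(1-q)·4 ⇒ q(-2) = (1-q)(-1) ⇒ q = 1/3
P2 indiff ⇒ p·0+(1-p)·2 = p·12+(1-p)·0 ⇒ p(-12) = (1-p)(-2) ⇒ p = 1/7

P1 mixes 1/7 on A; P2 mixes 1/3 on P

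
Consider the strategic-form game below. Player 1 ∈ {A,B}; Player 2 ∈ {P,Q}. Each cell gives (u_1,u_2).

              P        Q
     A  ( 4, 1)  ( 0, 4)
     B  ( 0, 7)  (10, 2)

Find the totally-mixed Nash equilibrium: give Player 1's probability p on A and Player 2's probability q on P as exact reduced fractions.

(p,q) = (5/8, 5/7)

P1 indiff ⇒ q·4+(1-q)·0 = q·0+(1-q)·10 ⇒ q(4) = (1-q)(10) ⇒ q = 5/7
P2 indiff ⇒ p·1+(1-p)·7 = p·4+(1-p)·2 ⇒ p(-3) = (1-p)(-5) ⇒ p = 5/8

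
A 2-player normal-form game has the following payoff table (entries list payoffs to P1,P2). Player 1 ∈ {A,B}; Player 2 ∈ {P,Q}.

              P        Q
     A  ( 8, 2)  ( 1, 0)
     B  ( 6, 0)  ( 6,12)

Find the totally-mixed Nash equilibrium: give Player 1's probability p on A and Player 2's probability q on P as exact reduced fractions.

P1 indiff ⇒ q·8+(1-q)·1 = q·6+(1-q)·6 ⇒ q(2) = (1-q)(5) ⇒ q = 5/7
P2 indiff ⇒ p·2+(1-p)·0 = p·0+(1-p)·12 ⇒ p(2) = (1-p)(12) ⇒ p = 6/7

(p,q) = (6/7, 5/7)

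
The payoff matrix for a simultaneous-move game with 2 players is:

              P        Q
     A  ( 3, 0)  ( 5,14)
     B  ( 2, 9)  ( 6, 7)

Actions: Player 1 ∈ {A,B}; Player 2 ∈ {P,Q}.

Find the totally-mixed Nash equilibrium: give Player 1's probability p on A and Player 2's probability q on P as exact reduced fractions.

P1 indiff ⇒ q·3+(1-q)·5 = q·2+(1-q)·6 ⇒ q(1) = (1-q)(1) ⇒ q = 1/2
P2 indiff ⇒ p·0+(1-p)·9 = p·14+(1-p)·7 ⇒ p(-14) = (1-p)(-2) ⇒ p = 1/8

P1 mixes 1/8 on A; P2 mixes 1/2 on P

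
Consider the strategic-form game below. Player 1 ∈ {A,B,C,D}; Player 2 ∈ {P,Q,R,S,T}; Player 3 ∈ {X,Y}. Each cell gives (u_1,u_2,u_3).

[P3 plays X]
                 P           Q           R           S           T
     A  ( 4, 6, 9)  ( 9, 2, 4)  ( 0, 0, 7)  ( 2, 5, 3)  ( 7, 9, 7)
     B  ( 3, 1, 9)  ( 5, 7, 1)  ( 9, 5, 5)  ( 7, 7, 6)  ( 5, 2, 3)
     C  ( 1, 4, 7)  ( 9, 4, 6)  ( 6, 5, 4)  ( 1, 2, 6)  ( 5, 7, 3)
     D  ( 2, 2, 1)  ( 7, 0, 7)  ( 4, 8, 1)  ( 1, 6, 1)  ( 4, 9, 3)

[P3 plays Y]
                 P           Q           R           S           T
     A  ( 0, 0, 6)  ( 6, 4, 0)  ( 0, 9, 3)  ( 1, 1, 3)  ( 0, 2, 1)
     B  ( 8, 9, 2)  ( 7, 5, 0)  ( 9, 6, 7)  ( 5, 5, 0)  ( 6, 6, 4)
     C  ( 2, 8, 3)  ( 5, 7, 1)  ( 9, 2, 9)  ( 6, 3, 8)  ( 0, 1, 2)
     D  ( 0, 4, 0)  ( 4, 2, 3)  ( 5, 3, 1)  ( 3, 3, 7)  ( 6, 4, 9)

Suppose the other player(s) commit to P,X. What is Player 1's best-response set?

P1 best: {A}

u_1(A vs P,X) = 4
u_1(B vs P,X) = 3
u_1(C vs P,X) = 1
u_1(D vs P,X) = 2
max payoff 4 at {A}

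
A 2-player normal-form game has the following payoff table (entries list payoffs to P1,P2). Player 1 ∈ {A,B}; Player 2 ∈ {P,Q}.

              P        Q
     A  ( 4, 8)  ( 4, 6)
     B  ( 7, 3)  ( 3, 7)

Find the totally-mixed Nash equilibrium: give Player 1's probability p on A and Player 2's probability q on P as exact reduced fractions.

P1 mixes 2/3 on A; P2 mixes 1/4 on P

P1 indiff ⇒ q·4+(1-q)·4 = q·7+(1-q)·3 ⇒ q(-3) = (1-q)(-1) ⇒ q = 1/4
P2 indiff ⇒ p·8+(1-p)·3 = p·6+(1-p)·7 ⇒ p(2) = (1-p)(4) ⇒ p = 2/3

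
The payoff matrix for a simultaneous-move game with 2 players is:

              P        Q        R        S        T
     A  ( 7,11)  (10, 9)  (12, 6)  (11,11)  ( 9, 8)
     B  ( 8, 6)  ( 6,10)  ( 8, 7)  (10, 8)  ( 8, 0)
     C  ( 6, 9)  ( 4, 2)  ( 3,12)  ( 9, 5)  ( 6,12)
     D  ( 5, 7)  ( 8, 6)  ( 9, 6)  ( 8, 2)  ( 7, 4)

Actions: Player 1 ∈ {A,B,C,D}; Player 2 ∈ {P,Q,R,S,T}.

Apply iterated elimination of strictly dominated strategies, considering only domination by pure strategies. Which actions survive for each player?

P1 drop C (A beats it: P:7>6 Q:10>4 R:12>3 S:11>9 T:9>6)
P1 drop D (A beats it: P:7>5 Q:10>8 R:12>9 S:11>8 T:9>7)
P2 drop R (Q beats it: A:9>6 B:10>7)
P2 drop T (P beats it: A:11>8 B:6>0)
P1→{A,B} P2→{P,Q,S}

Survivors P1:{A,B} P2:{P,Q,S}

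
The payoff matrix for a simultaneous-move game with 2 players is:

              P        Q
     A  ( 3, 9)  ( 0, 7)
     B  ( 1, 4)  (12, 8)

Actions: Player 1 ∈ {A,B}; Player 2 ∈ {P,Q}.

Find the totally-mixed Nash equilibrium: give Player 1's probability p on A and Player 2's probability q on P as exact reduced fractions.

p=2/3, q=6/7

P1 indiff ⇒ q·3+(1-q)·0 = q·1+(1-q)·12 ⇒ q(2) = (1-q)(12) ⇒ q = 6/7
P2 indiff ⇒ p·9+(1-p)·4 = p·7+(1-p)·8 ⇒ p(2) = (1-p)(4) ⇒ p = 2/3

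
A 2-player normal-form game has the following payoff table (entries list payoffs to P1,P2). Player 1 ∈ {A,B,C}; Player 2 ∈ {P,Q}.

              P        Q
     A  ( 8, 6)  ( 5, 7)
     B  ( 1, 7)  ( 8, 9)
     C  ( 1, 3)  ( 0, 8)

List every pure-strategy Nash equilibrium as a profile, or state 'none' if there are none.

(A,P): not NE [P2→Q gives 7>6]
(A,Q): not NE [P1→B gives 8>5]
(B,P): not NE [P1→A gives 8>1; P2→Q gives 9>7]
(B,Q): NE
(C,P): not NE [P1→A gives 8>1; P2→Q gives 8>3]
(C,Q): not NE [P1→B gives 8>0]

Nash profiles: (B,Q)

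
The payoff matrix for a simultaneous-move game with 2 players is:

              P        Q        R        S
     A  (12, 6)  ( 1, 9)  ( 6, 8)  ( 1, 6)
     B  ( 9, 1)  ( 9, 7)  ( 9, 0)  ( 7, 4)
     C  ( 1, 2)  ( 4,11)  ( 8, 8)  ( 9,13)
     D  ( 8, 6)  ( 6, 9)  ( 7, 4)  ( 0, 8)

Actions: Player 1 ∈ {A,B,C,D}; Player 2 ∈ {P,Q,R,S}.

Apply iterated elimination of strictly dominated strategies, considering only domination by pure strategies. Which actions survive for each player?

IESDS → P1:{B,C} P2:{Q,S}

P1 drop D (B beats it: P:9>8 Q:9>6 R:9>7 S:7>0)
P2 drop P (Q beats it: A:9>6 B:7>1 C:11>2)
P1 drop A (B beats it: Q:9>1 R:9>6 S:7>1)
P2 drop R (Q beats it: B:7>0 C:11>8)
P1→{B,C} P2→{Q,S}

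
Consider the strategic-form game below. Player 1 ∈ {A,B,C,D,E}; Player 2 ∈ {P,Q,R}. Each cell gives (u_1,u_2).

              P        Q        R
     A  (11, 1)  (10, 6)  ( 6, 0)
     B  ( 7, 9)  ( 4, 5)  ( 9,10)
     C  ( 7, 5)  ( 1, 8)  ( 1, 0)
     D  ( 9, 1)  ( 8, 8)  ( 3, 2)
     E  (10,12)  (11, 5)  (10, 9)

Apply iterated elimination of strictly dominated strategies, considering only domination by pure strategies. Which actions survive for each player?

Remaining: P1:{A,E} P2:{P,Q}

P1 drop B (E beats it: P:10>7 Q:11>4 R:10>9)
P1 drop C (A beats it: P:11>7 Q:10>1 R:6>1)
P1 drop D (A beats it: P:11>9 Q:10>8 R:6>3)
P2 drop R (P beats it: A:1>0 E:12>9)
P1→{A,E} P2→{P,Q}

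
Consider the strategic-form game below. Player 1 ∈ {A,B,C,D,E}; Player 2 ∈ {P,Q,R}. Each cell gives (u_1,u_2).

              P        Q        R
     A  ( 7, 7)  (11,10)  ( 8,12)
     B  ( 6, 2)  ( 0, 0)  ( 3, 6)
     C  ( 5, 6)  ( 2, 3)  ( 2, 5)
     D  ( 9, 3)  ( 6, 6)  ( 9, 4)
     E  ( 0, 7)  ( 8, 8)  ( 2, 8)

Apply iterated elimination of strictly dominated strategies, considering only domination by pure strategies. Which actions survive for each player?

P1 drop B (A beats it: P:7>6 Q:11>0 R:8>3)
P1 drop C (A beats it: P:7>5 Q:11>2 R:8>2)
P1 drop E (A beats it: P:7>0 Q:11>8 R:8>2)
P2 drop P (Q beats it: A:10>7 D:6>3)
P1→{A,D} P2→{Q,R}

IESDS → P1:{A,D} P2:{Q,R}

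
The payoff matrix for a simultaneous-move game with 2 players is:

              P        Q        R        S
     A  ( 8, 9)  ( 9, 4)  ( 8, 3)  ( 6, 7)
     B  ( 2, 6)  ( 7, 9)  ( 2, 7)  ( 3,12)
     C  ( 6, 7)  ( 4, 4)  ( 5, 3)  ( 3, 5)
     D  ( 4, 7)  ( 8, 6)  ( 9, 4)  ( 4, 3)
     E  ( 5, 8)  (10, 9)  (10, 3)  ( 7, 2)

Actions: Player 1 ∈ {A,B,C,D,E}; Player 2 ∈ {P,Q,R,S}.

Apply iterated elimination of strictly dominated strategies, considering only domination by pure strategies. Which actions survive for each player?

P1 drop B (A beats it: P:8>2 Q:9>7 R:8>2 S:6>3)
P1 drop C (A beats it: P:8>6 Q:9>4 R:8>5 S:6>3)
P1 drop D (E beats it: P:5>4 Q:10>8 R:10>9 S:7>4)
P2 drop R (P beats it: A:9>3 E:8>3)
P2 drop S (P beats it: A:9>7 E:8>2)
P1→{A,E} P2→{P,Q}

Remaining: P1:{A,E} P2:{P,Q}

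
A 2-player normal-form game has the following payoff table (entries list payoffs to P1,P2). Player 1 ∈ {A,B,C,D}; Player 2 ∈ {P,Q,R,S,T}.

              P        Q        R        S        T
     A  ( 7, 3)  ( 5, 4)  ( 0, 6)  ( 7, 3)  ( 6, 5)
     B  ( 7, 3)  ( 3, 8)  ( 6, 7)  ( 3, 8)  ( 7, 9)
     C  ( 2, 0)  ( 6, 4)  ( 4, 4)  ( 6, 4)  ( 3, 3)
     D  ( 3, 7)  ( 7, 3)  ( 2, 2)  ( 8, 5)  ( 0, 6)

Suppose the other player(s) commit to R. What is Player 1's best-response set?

P1 best: {B}

u_1(A vs R) = 0
u_1(B vs R) = 6
u_1(C vs R) = 4
u_1(D vs R) = 2
max payoff 6 at {B}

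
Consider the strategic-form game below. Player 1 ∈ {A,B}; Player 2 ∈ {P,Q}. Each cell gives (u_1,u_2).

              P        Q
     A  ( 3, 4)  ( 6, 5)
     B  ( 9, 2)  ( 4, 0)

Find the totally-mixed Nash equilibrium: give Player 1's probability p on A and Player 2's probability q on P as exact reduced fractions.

(p,q) = (2/3, 1/4)

P1 indiff ⇒ q·3+(1-q)·6 = q·9+(1-q)·4 ⇒ q(-6) = (1-q)(-2) ⇒ q = 1/4
P2 indiff ⇒ p·4+(1-p)·2 = p·5+(1-p)·0 ⇒ p(-1) = (1-p)(-2) ⇒ p = 2/3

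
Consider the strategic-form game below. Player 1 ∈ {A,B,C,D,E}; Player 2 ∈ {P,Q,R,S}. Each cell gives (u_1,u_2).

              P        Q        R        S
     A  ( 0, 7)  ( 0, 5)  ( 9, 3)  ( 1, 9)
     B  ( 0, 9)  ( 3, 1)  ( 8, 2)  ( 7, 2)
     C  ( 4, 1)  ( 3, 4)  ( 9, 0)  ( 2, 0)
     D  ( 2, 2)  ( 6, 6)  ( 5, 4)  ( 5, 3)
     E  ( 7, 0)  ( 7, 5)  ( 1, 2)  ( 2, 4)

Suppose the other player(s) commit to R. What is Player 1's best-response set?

BR_1 = {A,C}

u_1(A vs R) = 9
u_1(B vs R) = 8
u_1(C vs R) = 9
u_1(D vs R) = 5
u_1(E vs R) = 1
max payoff 9 at {A,C}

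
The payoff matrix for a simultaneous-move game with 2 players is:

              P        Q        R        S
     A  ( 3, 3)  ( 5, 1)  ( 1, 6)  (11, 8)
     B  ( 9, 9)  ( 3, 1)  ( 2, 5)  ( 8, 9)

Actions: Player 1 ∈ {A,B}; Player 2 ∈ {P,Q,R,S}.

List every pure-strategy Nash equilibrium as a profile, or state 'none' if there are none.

(A,P): not NE [P1→B gives 9>3; P2→S gives 8>3]
(A,Q): not NE [P2→S gives 8>1]
(A,R): not NE [P1→B gives 2>1; P2→S gives 8>6]
(A,S): NE
(B,P): NE
(B,Q): not NE [P1→A gives 5>3; P2→S gives 9>1]
(B,R): not NE [P2→S gives 9>5]
(B,S): not NE [P1→A gives 11>8]

Nash profiles: (A,S), (B,P)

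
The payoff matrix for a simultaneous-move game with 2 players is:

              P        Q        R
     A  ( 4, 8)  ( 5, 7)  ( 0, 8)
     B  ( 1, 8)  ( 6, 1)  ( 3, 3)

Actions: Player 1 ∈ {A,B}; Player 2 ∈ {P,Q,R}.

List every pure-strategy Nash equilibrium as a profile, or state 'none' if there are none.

PSNE = {(A,P)}

(A,P): NE
(A,Q): not NE [P1→B gives 6>5; P2→R gives 8>7]
(A,R): not NE [P1→B gives 3>0]
(B,P): not NE [P1→A gives 4>1]
(B,Q): not NE [P2→P gives 8>1]
(B,R): not NE [P2→P gives 8>3]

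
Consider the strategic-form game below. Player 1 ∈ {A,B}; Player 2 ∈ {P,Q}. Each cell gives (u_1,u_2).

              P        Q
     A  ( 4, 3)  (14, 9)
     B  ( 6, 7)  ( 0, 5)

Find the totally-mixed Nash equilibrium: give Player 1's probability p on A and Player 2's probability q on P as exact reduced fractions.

P1 indiff ⇒ q·4+(1-q)·14 = q·6+(1-q)·0 ⇒ q(-2) = (1-q)(-14) ⇒ q = 7/8
P2 indiff ⇒ p·3+(1-p)·7 = p·9+(1-p)·5 ⇒ p(-6) = (1-p)(-2) ⇒ p = 1/4

p=1/4, q=7/8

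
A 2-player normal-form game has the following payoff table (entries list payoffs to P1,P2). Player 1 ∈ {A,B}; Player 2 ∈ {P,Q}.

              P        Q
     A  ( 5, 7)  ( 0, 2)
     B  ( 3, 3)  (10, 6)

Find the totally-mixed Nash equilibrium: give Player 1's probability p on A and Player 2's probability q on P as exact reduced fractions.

P1 mixes 3/8 on A; P2 mixes 5/6 on P

P1 indiff ⇒ q·5+(1-q)·0 = q·3+(1-q)·10 ⇒ q(2) = (1-q)(10) ⇒ q = 5/6
P2 indiff ⇒ p·7+(1-p)·3 = p·2+(1-p)·6 ⇒ p(5) = (1-p)(3) ⇒ p = 3/8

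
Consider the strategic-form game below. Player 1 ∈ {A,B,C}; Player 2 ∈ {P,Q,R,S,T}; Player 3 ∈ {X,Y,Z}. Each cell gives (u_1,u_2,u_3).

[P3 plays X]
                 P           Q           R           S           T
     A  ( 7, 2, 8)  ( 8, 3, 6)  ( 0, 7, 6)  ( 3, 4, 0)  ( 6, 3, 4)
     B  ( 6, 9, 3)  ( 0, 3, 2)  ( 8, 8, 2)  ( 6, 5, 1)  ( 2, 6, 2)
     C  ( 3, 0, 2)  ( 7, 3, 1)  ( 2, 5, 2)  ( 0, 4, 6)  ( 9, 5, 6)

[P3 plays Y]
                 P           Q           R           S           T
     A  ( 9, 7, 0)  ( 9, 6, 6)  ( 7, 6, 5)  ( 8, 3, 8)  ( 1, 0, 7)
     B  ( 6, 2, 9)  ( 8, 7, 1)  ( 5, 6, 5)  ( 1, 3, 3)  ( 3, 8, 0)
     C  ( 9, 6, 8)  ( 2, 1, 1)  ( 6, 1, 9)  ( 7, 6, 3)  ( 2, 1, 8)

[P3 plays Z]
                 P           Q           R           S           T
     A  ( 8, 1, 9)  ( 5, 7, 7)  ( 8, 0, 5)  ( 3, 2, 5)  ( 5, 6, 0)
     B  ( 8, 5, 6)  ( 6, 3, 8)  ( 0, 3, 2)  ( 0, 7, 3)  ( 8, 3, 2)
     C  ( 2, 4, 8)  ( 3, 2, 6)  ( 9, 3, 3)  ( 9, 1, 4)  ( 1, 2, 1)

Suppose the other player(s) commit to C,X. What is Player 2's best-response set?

u_2(P vs C,X) = 0
u_2(Q vs C,X) = 3
u_2(R vs C,X) = 5
u_2(S vs C,X) = 4
u_2(T vs C,X) = 5
max payoff 5 at {R,T}

argmax u_2 = {R,T}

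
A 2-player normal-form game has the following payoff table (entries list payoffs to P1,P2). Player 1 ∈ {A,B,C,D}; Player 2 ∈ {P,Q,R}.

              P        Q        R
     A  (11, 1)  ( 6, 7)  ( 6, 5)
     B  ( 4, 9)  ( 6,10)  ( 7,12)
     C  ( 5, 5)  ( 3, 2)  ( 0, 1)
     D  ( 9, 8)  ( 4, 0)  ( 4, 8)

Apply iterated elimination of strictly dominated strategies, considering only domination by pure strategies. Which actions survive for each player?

P1 drop C (A beats it: P:11>5 Q:6>3 R:6>0)
P1 drop D (A beats it: P:11>9 Q:6>4 R:6>4)
P2 drop P (Q beats it: A:7>1 B:10>9)
P1→{A,B} P2→{Q,R}

Survivors P1:{A,B} P2:{Q,R}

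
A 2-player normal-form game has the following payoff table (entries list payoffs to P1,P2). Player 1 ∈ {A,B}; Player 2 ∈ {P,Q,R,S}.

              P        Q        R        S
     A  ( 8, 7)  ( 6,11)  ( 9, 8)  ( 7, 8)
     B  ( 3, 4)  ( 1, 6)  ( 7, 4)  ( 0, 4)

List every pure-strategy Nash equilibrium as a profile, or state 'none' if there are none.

Nash profiles: (A,Q)

(A,P): not NE [P2→Q gives 11>7]
(A,Q): NE
(A,R): not NE [P2→Q gives 11>8]
(A,S): not NE [P2→Q gives 11>8]
(B,P): not NE [P1→A gives 8>3; P2→Q gives 6>4]
(B,Q): not NE [P1→A gives 6>1]
(B,R): not NE [P1→A gives 9>7; P2→Q gives 6>4]
(B,S): not NE [P1→A gives 7>0; P2→Q gives 6>4]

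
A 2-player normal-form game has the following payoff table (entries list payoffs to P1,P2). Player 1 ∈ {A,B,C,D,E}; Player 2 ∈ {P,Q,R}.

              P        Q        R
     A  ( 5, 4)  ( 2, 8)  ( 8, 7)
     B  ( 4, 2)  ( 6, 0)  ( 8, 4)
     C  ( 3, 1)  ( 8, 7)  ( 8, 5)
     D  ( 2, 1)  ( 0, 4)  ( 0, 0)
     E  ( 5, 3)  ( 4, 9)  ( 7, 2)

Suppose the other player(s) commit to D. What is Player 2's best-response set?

u_2(P vs D) = 1
u_2(Q vs D) = 4
u_2(R vs D) = 0
max payoff 4 at {Q}

BR_2 = {Q}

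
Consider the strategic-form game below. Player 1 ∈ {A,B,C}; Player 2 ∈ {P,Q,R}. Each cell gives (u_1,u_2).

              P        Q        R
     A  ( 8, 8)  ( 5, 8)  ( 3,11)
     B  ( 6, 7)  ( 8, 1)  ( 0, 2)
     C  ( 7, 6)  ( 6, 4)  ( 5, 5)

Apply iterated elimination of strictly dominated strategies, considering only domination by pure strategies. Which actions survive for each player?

Remaining: P1:{A,C} P2:{P,R}

P2 drop Q (R beats it: A:11>8 B:2>1 C:5>4)
P1 drop B (A beats it: P:8>6 R:3>0)
P1→{A,C} P2→{P,R}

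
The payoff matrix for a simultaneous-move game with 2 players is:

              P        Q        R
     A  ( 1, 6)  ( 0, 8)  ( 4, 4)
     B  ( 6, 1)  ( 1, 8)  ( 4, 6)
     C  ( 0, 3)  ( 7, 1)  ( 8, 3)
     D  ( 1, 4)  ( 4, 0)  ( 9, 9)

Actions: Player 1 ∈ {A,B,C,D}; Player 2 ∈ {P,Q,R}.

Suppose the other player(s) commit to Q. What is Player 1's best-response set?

P1 best: {C}

u_1(A vs Q) = 0
u_1(B vs Q) = 1
u_1(C vs Q) = 7
u_1(D vs Q) = 4
max payoff 7 at {C}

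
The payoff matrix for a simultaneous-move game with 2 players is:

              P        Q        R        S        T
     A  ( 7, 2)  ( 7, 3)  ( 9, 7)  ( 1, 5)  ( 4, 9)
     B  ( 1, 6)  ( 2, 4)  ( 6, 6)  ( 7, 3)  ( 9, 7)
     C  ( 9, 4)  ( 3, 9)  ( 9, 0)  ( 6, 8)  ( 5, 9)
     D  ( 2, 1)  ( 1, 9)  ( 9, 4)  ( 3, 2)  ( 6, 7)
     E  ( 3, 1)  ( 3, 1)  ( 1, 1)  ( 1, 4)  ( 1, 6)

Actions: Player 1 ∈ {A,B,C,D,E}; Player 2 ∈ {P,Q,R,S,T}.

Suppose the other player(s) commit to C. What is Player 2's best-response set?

BR_2 = {Q,T}

u_2(P vs C) = 4
u_2(Q vs C) = 9
u_2(R vs C) = 0
u_2(S vs C) = 8
u_2(T vs C) = 9
max payoff 9 at {Q,T}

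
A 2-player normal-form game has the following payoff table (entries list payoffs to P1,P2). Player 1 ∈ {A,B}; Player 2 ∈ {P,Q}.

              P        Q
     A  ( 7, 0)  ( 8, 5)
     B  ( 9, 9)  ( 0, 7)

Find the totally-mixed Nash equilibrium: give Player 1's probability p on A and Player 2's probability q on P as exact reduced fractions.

p=2/7, q=4/5

P1 indiff ⇒ q·7+(1-q)·8 = q·9+(1-q)·0 ⇒ q(-2) = (1-q)(-8) ⇒ q = 4/5
P2 indiff ⇒ p·0+(1-p)·9 = p·5+(1-p)·7 ⇒ p(-5) = (1-p)(-2) ⇒ p = 2/7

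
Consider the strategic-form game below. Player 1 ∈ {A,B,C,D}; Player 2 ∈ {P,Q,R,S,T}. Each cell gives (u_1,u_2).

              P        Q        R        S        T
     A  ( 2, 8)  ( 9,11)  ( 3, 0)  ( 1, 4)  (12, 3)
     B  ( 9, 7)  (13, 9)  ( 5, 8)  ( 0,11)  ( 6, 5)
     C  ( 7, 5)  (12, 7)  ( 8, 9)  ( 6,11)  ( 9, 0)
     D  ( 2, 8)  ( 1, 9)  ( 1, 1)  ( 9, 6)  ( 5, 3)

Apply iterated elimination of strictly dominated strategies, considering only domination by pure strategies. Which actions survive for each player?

IESDS → P1:{B,C,D} P2:{Q,S}

P2 drop P (Q beats it: A:11>8 B:9>7 C:7>5 D:9>8)
P2 drop R (S beats it: A:4>0 B:11>8 C:11>9 D:6>1)
P2 drop T (Q beats it: A:11>3 B:9>5 C:7>0 D:9>3)
P1 drop A (C beats it: Q:12>9 S:6>1)
P1→{B,C,D} P2→{Q,S}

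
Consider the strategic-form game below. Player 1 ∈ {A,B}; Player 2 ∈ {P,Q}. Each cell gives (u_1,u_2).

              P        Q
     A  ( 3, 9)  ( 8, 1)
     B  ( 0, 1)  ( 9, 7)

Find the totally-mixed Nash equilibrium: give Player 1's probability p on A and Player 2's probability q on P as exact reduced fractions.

(p,q) = (3/7, 1/4)

P1 indiff ⇒ q·3+(1-q)·8 = q·0+(1-q)·9 ⇒ q(3) = (1-q)(1) ⇒ q = 1/4
P2 indiff ⇒ p·9+(1-p)·1 = p·1+(1-p)·7 ⇒ p(8) = (1-p)(6) ⇒ p = 3/7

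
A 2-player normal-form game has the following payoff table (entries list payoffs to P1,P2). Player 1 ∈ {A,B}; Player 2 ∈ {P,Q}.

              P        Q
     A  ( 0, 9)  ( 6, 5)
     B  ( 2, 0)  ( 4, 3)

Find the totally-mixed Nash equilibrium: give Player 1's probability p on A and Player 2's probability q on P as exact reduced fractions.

P1 indiff ⇒ q·0+(1-q)·6 = q·2+(1-q)·4 ⇒ q(-2) = (1-q)(-2) ⇒ q = 1/2
P2 indiff ⇒ p·9+(1-p)·0 = p·5+(1-p)·3 ⇒ p(4) = (1-p)(3) ⇒ p = 3/7

(p,q) = (3/7, 1/2)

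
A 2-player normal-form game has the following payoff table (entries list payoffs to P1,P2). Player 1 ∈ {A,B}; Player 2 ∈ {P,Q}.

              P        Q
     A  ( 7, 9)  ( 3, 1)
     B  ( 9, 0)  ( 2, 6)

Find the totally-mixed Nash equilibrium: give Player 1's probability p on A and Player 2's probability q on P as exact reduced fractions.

(p,q) = (3/7, 1/3)

P1 indiff ⇒ q·7+(1-q)·3 = q·9+(1-q)·2 ⇒ q(-2) = (1-q)(-1) ⇒ q = 1/3
P2 indiff ⇒ p·9+(1-p)·0 = p·1+(1-p)·6 ⇒ p(8) = (1-p)(6) ⇒ p = 3/7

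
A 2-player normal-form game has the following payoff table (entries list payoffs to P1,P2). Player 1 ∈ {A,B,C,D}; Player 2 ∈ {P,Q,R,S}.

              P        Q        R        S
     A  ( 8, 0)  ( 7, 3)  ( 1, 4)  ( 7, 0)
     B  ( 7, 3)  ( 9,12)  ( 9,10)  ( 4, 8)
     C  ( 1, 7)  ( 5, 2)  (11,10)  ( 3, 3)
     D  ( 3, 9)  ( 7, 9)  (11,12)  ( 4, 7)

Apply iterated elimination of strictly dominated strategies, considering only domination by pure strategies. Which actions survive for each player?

IESDS → P1:{B,C,D} P2:{Q,R}

P2 drop P (R beats it: A:4>0 B:10>3 C:10>7 D:12>9)
P2 drop S (R beats it: A:4>0 B:10>8 C:10>3 D:12>7)
P1 drop A (B beats it: Q:9>7 R:9>1)
P1→{B,C,D} P2→{Q,R}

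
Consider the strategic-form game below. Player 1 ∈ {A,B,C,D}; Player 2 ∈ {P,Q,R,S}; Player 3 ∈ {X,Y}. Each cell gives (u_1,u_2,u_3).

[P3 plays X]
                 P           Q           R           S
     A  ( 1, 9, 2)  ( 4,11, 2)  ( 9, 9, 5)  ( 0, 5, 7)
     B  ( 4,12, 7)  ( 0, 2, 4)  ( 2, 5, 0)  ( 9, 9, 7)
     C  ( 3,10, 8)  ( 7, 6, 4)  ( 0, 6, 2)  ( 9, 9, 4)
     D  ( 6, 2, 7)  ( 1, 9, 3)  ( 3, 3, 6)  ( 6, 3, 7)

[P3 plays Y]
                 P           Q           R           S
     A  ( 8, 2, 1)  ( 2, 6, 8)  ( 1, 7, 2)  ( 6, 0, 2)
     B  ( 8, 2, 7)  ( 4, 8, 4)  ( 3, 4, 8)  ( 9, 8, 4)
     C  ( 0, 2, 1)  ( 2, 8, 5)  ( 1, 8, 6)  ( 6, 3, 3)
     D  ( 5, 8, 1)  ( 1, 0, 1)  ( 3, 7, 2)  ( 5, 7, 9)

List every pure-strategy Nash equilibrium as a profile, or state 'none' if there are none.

Nash profiles: (B,Q,Y)

(A,P,X): not NE [P1→D gives 6>1; P2→Q gives 11>9]
(A,P,Y): not NE [P2→R gives 7>2; P3→X gives 2>1]
(A,Q,X): not NE [P1→C gives 7>4; P3→Y gives 8>2]
(A,Q,Y): not NE [P1→B gives 4>2; P2→R gives 7>6]
(A,R,X): not NE [P2→Q gives 11>9]
(A,R,Y): not NE [P1→D gives 3>1; P3→X gives 5>2]
(A,S,X): not NE [P1→C gives 9>0; P2→Q gives 11>5]
(A,S,Y): not NE [P1→B gives 9>6; P2→R gives 7>0; P3→X gives 7>2]
(B,P,X): not NE [P1→D gives 6>4]
(B,P,Y): not NE [P2→S gives 8>2]
(B,Q,X): not NE [P1→C gives 7>0; P2→P gives 12>2]
(B,Q,Y): NE
(B,R,X): not NE [P1→A gives 9>2; P2→P gives 12>5; P3→Y gives 8>0]
(B,R,Y): not NE [P2→S gives 8>4]
(B,S,X): not NE [P2→P gives 12>9]
(B,S,Y): not NE [P3→X gives 7>4]
(C,P,X): not NE [P1→D gives 6>3]
(C,P,Y): not NE [P1→B gives 8>0; P2→R gives 8>2; P3→X gives 8>1]
(C,Q,X): not NE [P2→P gives 10>6; P3→Y gives 5>4]
(C,Q,Y): not NE [P1→B gives 4>2]
(C,R,X): not NE [P1→A gives 9>0; P2→P gives 10>6; P3→Y gives 6>2]
(C,R,Y): not NE [P1→D gives 3>1]
(C,S,X): not NE [P2→P gives 10>9]
(C,S,Y): not NE [P1→B gives 9>6; P2→R gives 8>3; P3→X gives 4>3]
(D,P,X): not NE [P2→Q gives 9>2]
(D,P,Y): not NE [P1→B gives 8>5; P3→X gives 7>1]
(D,Q,X): not NE [P1→C gives 7>1]
(D,Q,Y): not NE [P1→B gives 4>1; P2→P gives 8>0; P3→X gives 3>1]
(D,R,X): not NE [P1→A gives 9>3; P2→Q gives 9>3]
(D,R,Y): not NE [P2→P gives 8>7; P3→X gives 6>2]
(D,S,X): not NE [P1→C gives 9>6; P2→Q gives 9>3; P3→Y gives 9>7]
(D,S,Y): not NE [P1→B gives 9>5; P2→P gives 8>7]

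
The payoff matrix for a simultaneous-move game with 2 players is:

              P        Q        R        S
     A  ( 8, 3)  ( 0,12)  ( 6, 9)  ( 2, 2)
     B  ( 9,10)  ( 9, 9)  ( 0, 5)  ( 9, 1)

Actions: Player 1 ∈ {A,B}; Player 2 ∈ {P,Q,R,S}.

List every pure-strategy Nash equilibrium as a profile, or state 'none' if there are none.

PSNE = {(B,P)}

(A,P): not NE [P1→B gives 9>8; P2→Q gives 12>3]
(A,Q): not NE [P1→B gives 9>0]
(A,R): not NE [P2→Q gives 12>9]
(A,S): not NE [P1→B gives 9>2; P2→Q gives 12>2]
(B,P): NE
(B,Q): not NE [P2→P gives 10>9]
(B,R): not NE [P1→A gives 6>0; P2→P gives 10>5]
(B,S): not NE [P2→P gives 10>1]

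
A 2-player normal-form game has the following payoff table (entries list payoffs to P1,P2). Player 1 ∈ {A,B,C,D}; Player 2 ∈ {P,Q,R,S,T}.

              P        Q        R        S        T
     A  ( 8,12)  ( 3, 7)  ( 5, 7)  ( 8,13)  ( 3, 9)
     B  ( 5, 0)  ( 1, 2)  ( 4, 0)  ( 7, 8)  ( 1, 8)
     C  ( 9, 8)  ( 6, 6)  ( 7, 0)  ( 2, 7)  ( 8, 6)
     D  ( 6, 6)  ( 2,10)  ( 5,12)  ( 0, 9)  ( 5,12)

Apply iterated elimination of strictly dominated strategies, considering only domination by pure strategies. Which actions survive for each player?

P1 drop B (A beats it: P:8>5 Q:3>1 R:5>4 S:8>7 T:3>1)
P1 drop D (C beats it: P:9>6 Q:6>2 R:7>5 S:2>0 T:8>5)
P2 drop Q (P beats it: A:12>7 C:8>6)
P2 drop R (P beats it: A:12>7 C:8>0)
P2 drop T (P beats it: A:12>9 C:8>6)
P1→{A,C} P2→{P,S}

Remaining: P1:{A,C} P2:{P,S}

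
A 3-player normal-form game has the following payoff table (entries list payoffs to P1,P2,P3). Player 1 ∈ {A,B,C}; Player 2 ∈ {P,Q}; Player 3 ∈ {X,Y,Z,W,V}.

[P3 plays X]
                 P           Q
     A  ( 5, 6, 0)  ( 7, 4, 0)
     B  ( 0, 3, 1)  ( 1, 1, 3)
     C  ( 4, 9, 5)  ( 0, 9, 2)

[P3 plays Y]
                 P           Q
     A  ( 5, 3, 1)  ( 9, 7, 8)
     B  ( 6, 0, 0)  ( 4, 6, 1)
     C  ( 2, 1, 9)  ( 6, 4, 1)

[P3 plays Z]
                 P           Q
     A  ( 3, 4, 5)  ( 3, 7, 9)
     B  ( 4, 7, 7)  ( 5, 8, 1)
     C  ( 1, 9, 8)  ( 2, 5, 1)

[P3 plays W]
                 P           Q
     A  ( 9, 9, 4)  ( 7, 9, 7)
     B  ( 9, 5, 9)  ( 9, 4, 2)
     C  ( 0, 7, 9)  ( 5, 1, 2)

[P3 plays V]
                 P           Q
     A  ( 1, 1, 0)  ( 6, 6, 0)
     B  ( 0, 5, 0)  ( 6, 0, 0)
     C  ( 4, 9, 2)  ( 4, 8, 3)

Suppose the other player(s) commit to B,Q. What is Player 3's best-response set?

u_3(X vs B,Q) = 3
u_3(Y vs B,Q) = 1
u_3(Z vs B,Q) = 1
u_3(W vs B,Q) = 2
u_3(V vs B,Q) = 0
max payoff 3 at {X}

P3 best: {X}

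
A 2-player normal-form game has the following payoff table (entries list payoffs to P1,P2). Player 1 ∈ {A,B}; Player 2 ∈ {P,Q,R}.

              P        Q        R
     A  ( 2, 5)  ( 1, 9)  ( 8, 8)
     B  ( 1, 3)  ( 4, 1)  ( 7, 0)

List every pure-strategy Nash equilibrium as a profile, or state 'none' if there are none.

(A,P): not NE [P2→Q gives 9>5]
(A,Q): not NE [P1→B gives 4>1]
(A,R): not NE [P2→Q gives 9>8]
(B,P): not NE [P1→A gives 2>1]
(B,Q): not NE [P2→P gives 3>1]
(B,R): not NE [P1→A gives 8>7; P2→P gives 3>0]

Equilibria: none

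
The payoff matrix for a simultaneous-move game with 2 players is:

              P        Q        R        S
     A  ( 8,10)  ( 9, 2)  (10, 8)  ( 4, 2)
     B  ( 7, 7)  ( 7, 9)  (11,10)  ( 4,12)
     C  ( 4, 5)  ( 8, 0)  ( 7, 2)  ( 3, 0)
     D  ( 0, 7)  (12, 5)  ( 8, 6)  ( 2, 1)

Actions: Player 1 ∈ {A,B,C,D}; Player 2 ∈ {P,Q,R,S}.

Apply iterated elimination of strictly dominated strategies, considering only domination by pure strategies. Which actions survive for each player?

IESDS → P1:{A,B} P2:{P,R,S}

P1 drop C (A beats it: P:8>4 Q:9>8 R:10>7 S:4>3)
P2 drop Q (R beats it: A:8>2 B:10>9 D:6>5)
P1 drop D (A beats it: P:8>0 R:10>8 S:4>2)
P1→{A,B} P2→{P,R,S}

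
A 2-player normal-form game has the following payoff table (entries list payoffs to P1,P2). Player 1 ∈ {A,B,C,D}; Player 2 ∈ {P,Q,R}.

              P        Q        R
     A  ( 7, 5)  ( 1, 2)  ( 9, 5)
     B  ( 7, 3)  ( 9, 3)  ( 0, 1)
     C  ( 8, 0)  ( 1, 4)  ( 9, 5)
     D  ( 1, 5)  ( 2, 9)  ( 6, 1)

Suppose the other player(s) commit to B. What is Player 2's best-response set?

u_2(P vs B) = 3
u_2(Q vs B) = 3
u_2(R vs B) = 1
max payoff 3 at {P,Q}

BR_2 = {P,Q}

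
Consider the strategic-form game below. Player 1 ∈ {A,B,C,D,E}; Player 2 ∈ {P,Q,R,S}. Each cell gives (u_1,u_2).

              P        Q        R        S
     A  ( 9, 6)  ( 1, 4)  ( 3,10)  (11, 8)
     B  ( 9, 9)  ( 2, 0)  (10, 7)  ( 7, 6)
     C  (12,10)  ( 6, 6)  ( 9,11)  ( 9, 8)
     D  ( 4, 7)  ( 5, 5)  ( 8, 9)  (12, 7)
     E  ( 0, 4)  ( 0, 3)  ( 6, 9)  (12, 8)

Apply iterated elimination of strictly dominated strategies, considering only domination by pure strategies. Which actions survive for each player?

IESDS → P1:{B,C} P2:{P,R}

P2 drop Q (P beats it: A:6>4 B:9>0 C:10>6 D:7>5 E:4>3)
P2 drop S (R beats it: A:10>8 B:7>6 C:11>8 D:9>7 E:9>8)
P1 drop A (C beats it: P:12>9 R:9>3)
P1 drop D (B beats it: P:9>4 R:10>8)
P1 drop E (B beats it: P:9>0 R:10>6)
P1→{B,C} P2→{P,R}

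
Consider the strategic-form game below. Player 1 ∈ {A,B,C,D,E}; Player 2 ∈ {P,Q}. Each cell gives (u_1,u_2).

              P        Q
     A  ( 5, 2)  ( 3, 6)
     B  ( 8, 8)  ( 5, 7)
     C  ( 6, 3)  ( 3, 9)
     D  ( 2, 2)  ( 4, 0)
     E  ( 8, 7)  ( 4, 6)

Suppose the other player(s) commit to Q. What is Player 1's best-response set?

u_1(A vs Q) = 3
u_1(B vs Q) = 5
u_1(C vs Q) = 3
u_1(D vs Q) = 4
u_1(E vs Q) = 4
max payoff 5 at {B}

argmax u_1 = {B}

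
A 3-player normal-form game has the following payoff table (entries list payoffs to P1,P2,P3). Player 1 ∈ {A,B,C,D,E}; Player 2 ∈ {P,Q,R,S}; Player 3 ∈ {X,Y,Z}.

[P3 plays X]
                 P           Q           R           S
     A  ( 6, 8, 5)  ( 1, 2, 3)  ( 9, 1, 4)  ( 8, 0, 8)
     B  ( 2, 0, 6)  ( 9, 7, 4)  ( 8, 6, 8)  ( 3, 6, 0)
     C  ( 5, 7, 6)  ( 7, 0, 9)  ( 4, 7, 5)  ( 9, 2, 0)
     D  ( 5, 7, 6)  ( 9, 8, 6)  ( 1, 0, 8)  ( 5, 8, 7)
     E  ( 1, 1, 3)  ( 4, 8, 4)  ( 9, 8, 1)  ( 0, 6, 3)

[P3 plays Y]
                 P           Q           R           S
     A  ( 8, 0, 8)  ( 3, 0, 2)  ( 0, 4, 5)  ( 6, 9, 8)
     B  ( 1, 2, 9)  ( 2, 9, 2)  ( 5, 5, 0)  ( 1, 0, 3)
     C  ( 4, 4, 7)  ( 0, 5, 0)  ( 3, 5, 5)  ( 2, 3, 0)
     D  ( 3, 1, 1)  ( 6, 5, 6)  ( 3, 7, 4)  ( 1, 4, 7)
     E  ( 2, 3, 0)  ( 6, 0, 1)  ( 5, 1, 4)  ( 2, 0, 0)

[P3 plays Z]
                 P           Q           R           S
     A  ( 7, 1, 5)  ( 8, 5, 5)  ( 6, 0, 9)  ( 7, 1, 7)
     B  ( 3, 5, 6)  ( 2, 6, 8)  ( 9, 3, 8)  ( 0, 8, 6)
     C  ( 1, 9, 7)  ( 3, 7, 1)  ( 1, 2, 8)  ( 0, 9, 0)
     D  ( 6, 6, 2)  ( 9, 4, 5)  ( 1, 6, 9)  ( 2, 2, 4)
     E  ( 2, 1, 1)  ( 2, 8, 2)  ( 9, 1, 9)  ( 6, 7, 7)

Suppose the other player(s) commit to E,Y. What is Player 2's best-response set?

u_2(P vs E,Y) = 3
u_2(Q vs E,Y) = 0
u_2(R vs E,Y) = 1
u_2(S vs E,Y) = 0
max payoff 3 at {P}

argmax u_2 = {P}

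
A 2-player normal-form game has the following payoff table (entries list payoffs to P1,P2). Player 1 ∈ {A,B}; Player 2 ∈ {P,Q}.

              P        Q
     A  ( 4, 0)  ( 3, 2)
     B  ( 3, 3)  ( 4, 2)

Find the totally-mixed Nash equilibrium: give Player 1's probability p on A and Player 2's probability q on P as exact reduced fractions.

P1 mixes 1/3 on A; P2 mixes 1/2 on P

P1 indiff ⇒ q·4+(1-q)·3 = q·3+(1-q)·4 ⇒ q(1) = (1-q)(1) ⇒ q = 1/2
P2 indiff ⇒ p·0+(1-p)·3 = p·2+(1-p)·2 ⇒ p(-2) = (1-p)(-1) ⇒ p = 1/3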